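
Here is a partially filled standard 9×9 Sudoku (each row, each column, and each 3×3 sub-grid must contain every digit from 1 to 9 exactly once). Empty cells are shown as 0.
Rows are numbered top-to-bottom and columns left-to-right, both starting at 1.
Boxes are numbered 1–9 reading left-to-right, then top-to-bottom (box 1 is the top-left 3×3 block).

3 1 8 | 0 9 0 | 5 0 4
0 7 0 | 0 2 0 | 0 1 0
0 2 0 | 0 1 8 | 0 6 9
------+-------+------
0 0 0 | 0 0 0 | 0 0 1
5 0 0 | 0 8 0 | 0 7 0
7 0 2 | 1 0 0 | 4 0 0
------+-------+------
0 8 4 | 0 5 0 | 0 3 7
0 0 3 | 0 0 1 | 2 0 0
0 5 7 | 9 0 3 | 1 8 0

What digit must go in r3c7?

7

Cell r3c7 itself could take any of {3, 7} by direct elimination.
Consider where 7 can go in column 7.
r2c7 is out (row 2 already has a 7).
r4c7 is out (box 6 already has a 7).
r5c7 is out (row 5 already has a 7).
r7c7 is out (row 7 already has a 7).
So the only cell in column 7 that can hold 7 is r3c7.
Therefore r3c7 = 7.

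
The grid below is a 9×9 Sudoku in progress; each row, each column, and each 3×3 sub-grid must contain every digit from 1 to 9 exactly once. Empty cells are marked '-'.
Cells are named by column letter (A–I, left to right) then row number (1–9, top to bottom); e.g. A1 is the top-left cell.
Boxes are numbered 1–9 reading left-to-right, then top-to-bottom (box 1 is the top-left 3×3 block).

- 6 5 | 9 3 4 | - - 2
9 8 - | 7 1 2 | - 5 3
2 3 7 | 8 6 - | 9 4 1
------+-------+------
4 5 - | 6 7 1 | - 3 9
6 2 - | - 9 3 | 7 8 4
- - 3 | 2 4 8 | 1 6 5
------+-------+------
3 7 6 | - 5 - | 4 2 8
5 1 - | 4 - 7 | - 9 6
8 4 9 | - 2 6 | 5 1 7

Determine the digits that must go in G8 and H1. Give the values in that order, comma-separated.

For G8:
  Row 8 already contains {1, 4, 5, 6, 7, 9}.
  Column G already contains {1, 4, 5, 7, 9}.
  Its 3×3 block (box 9) already contains {1, 2, 4, 5, 6, 7, 8, 9}.
  The only value from 1–9 not eliminated is 3, so G8 = 3.
For H1:
  Row 1 already contains {2, 3, 4, 5, 6, 9}.
  Column H already contains {1, 2, 3, 4, 5, 6, 8, 9}.
  Its 3×3 block (box 3) already contains {1, 2, 3, 4, 5, 9}.
  The only value from 1–9 not eliminated is 7, so H1 = 7.

3,7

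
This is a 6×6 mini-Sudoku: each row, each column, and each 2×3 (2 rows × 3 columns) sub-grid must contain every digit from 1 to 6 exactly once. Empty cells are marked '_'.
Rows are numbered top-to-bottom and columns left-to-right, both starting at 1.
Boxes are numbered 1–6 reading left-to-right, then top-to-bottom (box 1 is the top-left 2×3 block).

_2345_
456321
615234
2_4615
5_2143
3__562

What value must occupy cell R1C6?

6

Row 1 already contains {2, 3, 4, 5}.
Column 6 already contains {1, 2, 3, 4, 5}.
Its 2×3 block (box 2) already contains {1, 2, 3, 4, 5}.
The only value from 1–6 not eliminated is 6, so R1C6 = 6.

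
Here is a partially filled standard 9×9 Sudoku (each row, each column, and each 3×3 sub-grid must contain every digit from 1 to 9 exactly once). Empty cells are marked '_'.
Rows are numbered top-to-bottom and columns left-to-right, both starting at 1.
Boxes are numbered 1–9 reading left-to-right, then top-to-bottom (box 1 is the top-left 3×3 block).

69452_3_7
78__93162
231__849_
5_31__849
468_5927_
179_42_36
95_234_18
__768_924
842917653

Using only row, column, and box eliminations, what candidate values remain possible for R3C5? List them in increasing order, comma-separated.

6,7

Row 3 already contains {1, 2, 3, 4, 8, 9}.
Column 5 already contains {1, 2, 3, 4, 5, 8, 9}.
Its 3×3 block (box 2) already contains {2, 3, 5, 8, 9}.
Removing those from 1–9 leaves {6, 7} as the candidates for R3C5.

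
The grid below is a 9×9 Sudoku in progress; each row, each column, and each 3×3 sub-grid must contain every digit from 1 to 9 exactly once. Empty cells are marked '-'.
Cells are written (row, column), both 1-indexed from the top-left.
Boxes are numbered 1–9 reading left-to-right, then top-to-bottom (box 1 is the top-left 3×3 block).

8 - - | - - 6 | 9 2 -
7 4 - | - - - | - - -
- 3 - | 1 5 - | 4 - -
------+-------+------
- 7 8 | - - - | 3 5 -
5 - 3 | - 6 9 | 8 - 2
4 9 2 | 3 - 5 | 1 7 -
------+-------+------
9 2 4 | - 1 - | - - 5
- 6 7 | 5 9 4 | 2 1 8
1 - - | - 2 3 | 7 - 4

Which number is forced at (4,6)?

1

Cell (4,6) itself could take any of {1, 2} by direct elimination.
Consider where 1 can go in column 6.
(2,6) is out (box 2 already has a 1).
(3,6) is out (row 3 already has a 1).
(7,6) is out (row 7 already has a 1).
So the only cell in column 6 that can hold 1 is (4,6).
Therefore (4,6) = 1.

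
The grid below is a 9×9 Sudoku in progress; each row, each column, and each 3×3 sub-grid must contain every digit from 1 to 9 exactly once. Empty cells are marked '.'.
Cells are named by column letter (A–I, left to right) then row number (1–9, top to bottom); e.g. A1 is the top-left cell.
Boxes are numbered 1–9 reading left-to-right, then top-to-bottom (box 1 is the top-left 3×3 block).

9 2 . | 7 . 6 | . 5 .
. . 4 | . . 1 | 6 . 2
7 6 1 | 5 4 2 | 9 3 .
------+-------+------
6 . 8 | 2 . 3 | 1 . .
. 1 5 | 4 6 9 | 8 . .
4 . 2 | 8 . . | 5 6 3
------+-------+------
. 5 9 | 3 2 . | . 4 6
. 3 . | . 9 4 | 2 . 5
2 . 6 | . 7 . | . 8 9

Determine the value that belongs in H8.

1

Cell H8 itself could take any of {1, 7} by direct elimination.
Consider where 1 can go in column H.
H2 is out (row 2 already has a 1).
H4 is out (row 4 already has a 1).
H5 is out (row 5 already has a 1).
So the only cell in column H that can hold 1 is H8.
Therefore H8 = 1.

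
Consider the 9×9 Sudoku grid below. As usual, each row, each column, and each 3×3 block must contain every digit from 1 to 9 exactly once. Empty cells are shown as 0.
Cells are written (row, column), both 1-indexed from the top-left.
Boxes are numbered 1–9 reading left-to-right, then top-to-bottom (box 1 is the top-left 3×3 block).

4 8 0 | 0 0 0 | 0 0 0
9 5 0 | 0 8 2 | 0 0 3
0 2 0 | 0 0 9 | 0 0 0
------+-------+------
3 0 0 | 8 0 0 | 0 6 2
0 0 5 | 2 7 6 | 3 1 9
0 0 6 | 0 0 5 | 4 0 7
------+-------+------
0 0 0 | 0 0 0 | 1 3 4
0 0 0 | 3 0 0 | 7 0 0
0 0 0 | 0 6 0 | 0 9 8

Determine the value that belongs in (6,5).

Cell (6,5) itself could take any of {1, 3, 9} by direct elimination.
Consider where 3 can go in row 6.
(6,1) is out (column 1 already has a 3).
(6,2) is out (box 4 already has a 3).
(6,4) is out (column 4 already has a 3).
(6,8) is out (column 8 already has a 3).
So the only cell in row 6 that can hold 3 is (6,5).
Therefore (6,5) = 3.

3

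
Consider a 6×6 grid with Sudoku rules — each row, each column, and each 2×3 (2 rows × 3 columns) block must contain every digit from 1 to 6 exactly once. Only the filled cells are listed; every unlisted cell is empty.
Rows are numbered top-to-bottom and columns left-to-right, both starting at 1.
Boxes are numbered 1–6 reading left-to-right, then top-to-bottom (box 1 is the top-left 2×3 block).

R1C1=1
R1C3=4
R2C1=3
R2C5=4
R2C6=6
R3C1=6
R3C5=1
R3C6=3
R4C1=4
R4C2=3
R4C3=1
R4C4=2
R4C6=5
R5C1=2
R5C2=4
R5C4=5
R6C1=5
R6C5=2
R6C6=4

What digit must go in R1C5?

5

Cell R1C5 itself could take any of {3, 5} by direct elimination.
Consider where 5 can go in column 5.
R4C5 is out (row 4 already has a 5).
R5C5 is out (row 5 already has a 5).
So the only cell in column 5 that can hold 5 is R1C5.
Therefore R1C5 = 5.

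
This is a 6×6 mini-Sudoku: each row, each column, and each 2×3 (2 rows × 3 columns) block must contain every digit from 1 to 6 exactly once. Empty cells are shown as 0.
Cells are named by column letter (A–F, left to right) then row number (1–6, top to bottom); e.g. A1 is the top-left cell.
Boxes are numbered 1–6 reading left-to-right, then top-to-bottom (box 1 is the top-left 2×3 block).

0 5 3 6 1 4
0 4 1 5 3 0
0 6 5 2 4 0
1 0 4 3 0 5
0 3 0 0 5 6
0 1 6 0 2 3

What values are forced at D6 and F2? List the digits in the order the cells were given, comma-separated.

For D6:
  Row 6 already contains {1, 2, 3, 6}.
  Column D already contains {2, 3, 5, 6}.
  Its 2×3 block (box 6) already contains {2, 3, 5, 6}.
  The only value from 1–6 not eliminated is 4, so D6 = 4.
For F2:
  Row 2 already contains {1, 3, 4, 5}.
  Column F already contains {3, 4, 5, 6}.
  Its 2×3 block (box 2) already contains {1, 3, 4, 5, 6}.
  The only value from 1–6 not eliminated is 2, so F2 = 2.

4,2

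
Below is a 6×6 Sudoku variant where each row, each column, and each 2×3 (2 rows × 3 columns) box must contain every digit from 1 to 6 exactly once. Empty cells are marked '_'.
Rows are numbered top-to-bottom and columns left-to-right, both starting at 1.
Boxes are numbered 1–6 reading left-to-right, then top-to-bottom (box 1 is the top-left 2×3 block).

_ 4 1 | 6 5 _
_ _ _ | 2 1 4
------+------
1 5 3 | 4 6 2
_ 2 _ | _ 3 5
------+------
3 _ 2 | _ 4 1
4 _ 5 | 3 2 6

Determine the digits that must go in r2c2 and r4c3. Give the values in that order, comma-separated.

3,4

For r2c2:
  Consider where 3 can go in row 2.
  r2c1 is out (column 1 already has a 3).
  r2c3 is out (column 3 already has a 3).
  So the only cell in row 2 that can hold 3 is r2c2.
  So r2c2 = 3.
For r4c3:
  Consider where 4 can go in column 3.
  r2c3 is out (row 2 already has a 4).
  So the only cell in column 3 that can hold 4 is r4c3.
  So r4c3 = 4.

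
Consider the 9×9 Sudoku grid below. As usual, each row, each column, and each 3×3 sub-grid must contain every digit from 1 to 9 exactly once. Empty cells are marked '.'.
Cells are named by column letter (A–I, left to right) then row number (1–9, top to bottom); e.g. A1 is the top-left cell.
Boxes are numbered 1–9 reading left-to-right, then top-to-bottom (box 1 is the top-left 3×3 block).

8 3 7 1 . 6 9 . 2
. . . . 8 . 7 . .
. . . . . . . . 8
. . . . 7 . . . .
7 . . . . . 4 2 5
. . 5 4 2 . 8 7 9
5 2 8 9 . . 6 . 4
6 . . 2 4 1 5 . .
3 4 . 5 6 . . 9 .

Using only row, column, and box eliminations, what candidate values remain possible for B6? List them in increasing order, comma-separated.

1,6

Row 6 already contains {2, 4, 5, 7, 8, 9}.
Column B already contains {2, 3, 4}.
Its 3×3 block (box 4) already contains {5, 7}.
Removing those from 1–9 leaves {1, 6} as the candidates for B6.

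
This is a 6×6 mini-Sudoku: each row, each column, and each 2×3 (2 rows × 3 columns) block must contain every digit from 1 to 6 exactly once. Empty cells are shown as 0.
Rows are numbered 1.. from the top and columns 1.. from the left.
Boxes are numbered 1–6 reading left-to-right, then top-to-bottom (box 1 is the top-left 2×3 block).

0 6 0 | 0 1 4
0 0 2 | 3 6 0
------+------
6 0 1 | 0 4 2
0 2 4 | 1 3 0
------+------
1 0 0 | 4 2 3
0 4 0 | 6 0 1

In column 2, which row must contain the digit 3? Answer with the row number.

Consider where 3 can go in column 2.
row 2, column 2 is out (row 2 already has a 3).
row 5, column 2 is out (row 5 already has a 3).
So the only cell in column 2 that can hold 3 is row 3, column 2.
That is row 3.

3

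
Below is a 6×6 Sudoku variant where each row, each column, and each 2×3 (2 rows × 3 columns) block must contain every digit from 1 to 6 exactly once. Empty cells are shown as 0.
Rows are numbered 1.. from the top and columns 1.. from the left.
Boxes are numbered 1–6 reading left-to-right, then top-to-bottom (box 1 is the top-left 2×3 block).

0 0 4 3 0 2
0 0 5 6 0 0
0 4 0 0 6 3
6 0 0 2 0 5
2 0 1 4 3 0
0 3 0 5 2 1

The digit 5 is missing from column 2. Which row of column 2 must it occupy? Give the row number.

Consider where 5 can go in column 2.
row 1, column 2 is out (box 1 already has a 5).
row 2, column 2 is out (row 2 already has a 5).
row 4, column 2 is out (row 4 already has a 5).
So the only cell in column 2 that can hold 5 is row 5, column 2.
That is row 5.

5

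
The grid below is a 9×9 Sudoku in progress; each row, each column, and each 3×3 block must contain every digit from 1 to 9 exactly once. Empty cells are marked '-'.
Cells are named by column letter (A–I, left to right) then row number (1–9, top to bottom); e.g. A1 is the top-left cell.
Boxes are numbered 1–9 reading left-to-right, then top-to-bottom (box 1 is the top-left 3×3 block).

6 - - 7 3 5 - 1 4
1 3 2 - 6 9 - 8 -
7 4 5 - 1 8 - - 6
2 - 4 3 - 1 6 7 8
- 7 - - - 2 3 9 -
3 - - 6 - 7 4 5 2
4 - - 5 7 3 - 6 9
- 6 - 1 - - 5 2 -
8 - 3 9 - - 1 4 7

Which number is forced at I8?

Row 8 already contains {1, 2, 5, 6}.
Column I already contains {2, 4, 6, 7, 8, 9}.
Its 3×3 block (box 9) already contains {1, 2, 4, 5, 6, 7, 9}.
The only value from 1–9 not eliminated is 3, so I8 = 3.

3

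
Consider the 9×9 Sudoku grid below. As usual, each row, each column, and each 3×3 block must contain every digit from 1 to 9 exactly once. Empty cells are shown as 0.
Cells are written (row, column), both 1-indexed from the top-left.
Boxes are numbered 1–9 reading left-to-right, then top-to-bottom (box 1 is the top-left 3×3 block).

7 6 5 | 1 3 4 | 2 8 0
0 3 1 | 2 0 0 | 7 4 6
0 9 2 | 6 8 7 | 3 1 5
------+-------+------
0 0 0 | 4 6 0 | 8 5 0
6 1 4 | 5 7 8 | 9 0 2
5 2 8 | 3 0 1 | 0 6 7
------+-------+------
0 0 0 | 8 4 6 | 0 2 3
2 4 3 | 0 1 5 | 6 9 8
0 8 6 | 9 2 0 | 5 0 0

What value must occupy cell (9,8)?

7

Row 9 already contains {2, 5, 6, 8, 9}.
Column 8 already contains {1, 2, 4, 5, 6, 8, 9}.
Its 3×3 block (box 9) already contains {2, 3, 5, 6, 8, 9}.
The only value from 1–9 not eliminated is 7, so (9,8) = 7.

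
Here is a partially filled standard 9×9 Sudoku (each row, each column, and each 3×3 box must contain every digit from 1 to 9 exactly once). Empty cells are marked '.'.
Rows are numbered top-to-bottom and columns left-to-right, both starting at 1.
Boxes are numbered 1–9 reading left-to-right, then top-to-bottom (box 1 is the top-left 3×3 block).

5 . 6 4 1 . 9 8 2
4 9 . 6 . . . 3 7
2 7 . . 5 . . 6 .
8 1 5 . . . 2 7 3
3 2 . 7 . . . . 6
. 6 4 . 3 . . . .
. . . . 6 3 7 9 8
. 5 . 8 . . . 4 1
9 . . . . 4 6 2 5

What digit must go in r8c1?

6

Cell r8c1 itself could take any of {6, 7} by direct elimination.
Consider where 6 can go in row 8.
r8c3 is out (column 3 already has a 6).
r8c5 is out (column 5 already has a 6).
r8c6 is out (box 8 already has a 6).
r8c7 is out (column 7 already has a 6).
So the only cell in row 8 that can hold 6 is r8c1.
Therefore r8c1 = 6.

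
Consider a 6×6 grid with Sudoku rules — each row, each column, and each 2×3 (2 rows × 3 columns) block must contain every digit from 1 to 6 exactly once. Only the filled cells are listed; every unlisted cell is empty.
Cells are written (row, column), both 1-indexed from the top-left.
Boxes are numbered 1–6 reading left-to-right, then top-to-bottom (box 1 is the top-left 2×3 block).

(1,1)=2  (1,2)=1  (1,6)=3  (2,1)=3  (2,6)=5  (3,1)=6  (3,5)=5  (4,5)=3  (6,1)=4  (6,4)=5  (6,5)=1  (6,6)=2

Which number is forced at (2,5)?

Cell (2,5) itself could take any of {2, 4, 6} by direct elimination.
Consider where 2 can go in column 5.
(1,5) is out (row 1 already has a 2).
(5,5) is out (box 6 already has a 2).
So the only cell in column 5 that can hold 2 is (2,5).
Therefore (2,5) = 2.

2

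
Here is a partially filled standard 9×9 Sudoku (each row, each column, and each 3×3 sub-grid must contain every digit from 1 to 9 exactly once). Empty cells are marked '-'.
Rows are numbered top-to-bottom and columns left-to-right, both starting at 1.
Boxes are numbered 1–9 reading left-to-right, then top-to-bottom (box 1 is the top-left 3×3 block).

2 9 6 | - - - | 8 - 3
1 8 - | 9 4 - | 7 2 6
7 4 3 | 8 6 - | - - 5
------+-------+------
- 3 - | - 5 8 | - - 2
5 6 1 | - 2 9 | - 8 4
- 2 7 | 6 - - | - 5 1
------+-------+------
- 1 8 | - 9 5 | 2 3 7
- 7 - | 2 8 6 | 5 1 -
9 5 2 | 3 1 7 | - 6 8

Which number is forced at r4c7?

6

Cell r4c7 itself could take any of {6, 9} by direct elimination.
Consider where 6 can go in column 7.
r3c7 is out (row 3 already has a 6).
r5c7 is out (row 5 already has a 6).
r6c7 is out (row 6 already has a 6).
r9c7 is out (row 9 already has a 6).
So the only cell in column 7 that can hold 6 is r4c7.
Therefore r4c7 = 6.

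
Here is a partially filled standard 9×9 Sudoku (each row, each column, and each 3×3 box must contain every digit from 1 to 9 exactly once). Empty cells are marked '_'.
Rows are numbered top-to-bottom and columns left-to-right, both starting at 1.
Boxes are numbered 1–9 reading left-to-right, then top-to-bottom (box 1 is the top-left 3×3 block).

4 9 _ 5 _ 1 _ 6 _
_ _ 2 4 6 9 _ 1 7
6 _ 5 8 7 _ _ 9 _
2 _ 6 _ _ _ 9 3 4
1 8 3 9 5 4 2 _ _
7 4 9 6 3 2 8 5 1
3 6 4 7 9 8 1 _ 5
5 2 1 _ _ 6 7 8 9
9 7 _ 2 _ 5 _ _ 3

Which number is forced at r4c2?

5

Row 4 already contains {2, 3, 4, 6, 9}.
Column 2 already contains {2, 4, 6, 7, 8, 9}.
Its 3×3 block (box 4) already contains {1, 2, 3, 4, 6, 7, 8, 9}.
The only value from 1–9 not eliminated is 5, so r4c2 = 5.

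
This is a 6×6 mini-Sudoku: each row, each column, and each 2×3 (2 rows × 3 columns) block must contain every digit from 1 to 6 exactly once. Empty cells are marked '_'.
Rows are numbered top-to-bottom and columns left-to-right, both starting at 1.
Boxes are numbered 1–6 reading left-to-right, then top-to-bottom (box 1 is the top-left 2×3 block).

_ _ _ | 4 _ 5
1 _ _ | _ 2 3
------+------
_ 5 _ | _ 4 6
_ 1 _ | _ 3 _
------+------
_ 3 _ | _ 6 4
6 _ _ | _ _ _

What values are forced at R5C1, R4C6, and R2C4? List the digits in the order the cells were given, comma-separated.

For R5C1:
  Consider where 5 can go in column 1.
  R1C1 is out (row 1 already has a 5).
  R3C1 is out (row 3 already has a 5).
  R4C1 is out (box 3 already has a 5).
  So the only cell in column 1 that can hold 5 is R5C1.
  So R5C1 = 5.
For R4C6:
  Row 4 already contains {1, 3}.
  Column 6 already contains {3, 4, 5, 6}.
  Its 2×3 block (box 4) already contains {3, 4, 6}.
  The only value from 1–6 not eliminated is 2, so R4C6 = 2.
For R2C4:
  Row 2 already contains {1, 2, 3}.
  Column 4 already contains {4}.
  Its 2×3 block (box 2) already contains {2, 3, 4, 5}.
  The only value from 1–6 not eliminated is 6, so R2C4 = 6.

5,2,6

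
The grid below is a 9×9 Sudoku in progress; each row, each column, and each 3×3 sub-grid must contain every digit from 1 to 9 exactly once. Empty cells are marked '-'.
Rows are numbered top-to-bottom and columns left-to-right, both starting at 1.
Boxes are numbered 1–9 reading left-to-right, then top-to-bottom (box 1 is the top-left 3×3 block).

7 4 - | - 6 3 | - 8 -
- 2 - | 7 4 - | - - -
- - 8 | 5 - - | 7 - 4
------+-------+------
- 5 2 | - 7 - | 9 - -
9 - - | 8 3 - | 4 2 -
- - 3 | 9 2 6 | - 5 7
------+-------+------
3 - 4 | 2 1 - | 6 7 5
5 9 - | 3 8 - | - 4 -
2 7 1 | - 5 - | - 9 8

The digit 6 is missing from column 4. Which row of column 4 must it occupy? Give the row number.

9

Consider where 6 can go in column 4.
R1C4 is out (row 1 already has a 6).
R4C4 is out (box 5 already has a 6).
So the only cell in column 4 that can hold 6 is R9C4.
That is row 9.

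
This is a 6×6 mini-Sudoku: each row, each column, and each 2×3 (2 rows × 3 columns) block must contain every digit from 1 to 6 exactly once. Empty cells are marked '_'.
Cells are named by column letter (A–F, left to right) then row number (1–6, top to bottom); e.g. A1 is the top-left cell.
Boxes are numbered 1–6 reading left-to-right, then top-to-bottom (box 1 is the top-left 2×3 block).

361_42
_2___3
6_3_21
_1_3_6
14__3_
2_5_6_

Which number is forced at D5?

Cell D5 itself could take any of {2, 5} by direct elimination.
Consider where 2 can go in column D.
D1 is out (row 1 already has a 2).
D2 is out (row 2 already has a 2).
D3 is out (row 3 already has a 2).
D6 is out (row 6 already has a 2).
So the only cell in column D that can hold 2 is D5.
Therefore D5 = 2.

2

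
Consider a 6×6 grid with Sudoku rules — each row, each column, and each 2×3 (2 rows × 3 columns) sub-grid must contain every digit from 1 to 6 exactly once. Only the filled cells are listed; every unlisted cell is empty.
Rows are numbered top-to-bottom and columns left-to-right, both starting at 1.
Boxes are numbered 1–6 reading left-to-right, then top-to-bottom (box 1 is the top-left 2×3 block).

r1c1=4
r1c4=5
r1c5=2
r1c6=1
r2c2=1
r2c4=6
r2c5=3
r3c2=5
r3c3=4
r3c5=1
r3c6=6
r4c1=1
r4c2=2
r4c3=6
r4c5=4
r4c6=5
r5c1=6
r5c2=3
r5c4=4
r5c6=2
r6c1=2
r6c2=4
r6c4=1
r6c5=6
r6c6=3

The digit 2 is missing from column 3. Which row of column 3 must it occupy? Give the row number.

2

Consider where 2 can go in column 3.
r1c3 is out (row 1 already has a 2).
r5c3 is out (row 5 already has a 2).
r6c3 is out (row 6 already has a 2).
So the only cell in column 3 that can hold 2 is r2c3.
That is row 2.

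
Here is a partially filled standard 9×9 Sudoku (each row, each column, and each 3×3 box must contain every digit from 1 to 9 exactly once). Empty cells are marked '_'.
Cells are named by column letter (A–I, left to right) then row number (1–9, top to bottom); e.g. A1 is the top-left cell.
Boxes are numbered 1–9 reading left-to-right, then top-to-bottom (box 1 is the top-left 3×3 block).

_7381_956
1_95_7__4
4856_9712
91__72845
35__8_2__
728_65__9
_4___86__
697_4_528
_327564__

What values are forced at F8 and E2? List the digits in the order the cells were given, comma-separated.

For F8:
  Consider where 3 can go in column F.
  F1 is out (row 1 already has a 3).
  F5 is out (row 5 already has a 3).
  So the only cell in column F that can hold 3 is F8.
  So F8 = 3.
For E2:
  Consider where 2 can go in row 2.
  B2 is out (column B already has a 2).
  G2 is out (column G already has a 2).
  H2 is out (column H already has a 2).
  So the only cell in row 2 that can hold 2 is E2.
  So E2 = 2.

3,2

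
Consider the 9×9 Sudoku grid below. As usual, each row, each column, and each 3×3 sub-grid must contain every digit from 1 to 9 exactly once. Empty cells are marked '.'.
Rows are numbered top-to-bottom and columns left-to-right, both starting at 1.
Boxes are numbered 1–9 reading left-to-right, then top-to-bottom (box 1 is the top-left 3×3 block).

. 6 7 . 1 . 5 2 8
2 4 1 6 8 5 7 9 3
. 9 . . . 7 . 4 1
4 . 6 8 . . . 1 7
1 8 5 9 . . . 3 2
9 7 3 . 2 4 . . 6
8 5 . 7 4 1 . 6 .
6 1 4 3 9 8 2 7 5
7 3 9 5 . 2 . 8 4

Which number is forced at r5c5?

7

Cell r5c5 itself could take any of {6, 7} by direct elimination.
Consider where 7 can go in column 5.
r3c5 is out (row 3 already has a 7).
r4c5 is out (row 4 already has a 7).
r9c5 is out (row 9 already has a 7).
So the only cell in column 5 that can hold 7 is r5c5.
Therefore r5c5 = 7.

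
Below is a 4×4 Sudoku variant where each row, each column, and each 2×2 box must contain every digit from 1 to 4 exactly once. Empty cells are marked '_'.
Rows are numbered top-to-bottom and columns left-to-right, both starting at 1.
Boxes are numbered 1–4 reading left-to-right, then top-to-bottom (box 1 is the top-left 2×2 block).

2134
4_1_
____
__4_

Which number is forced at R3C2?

Cell R3C2 itself could take any of {2, 3, 4} by direct elimination.
Consider where 4 can go in box 3.
R3C1 is out (column 1 already has a 4).
R4C1 is out (row 4 already has a 4).
R4C2 is out (row 4 already has a 4).
So the only cell in box 3 that can hold 4 is R3C2.
Therefore R3C2 = 4.

4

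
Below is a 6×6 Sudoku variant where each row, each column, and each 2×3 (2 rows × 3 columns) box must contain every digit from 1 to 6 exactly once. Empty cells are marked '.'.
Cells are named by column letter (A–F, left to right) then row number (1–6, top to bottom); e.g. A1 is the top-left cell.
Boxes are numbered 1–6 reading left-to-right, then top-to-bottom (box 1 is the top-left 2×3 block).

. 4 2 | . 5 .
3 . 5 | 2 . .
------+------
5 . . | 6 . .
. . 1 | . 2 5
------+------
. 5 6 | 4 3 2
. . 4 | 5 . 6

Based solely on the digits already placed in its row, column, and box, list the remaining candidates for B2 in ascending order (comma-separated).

Row 2 already contains {2, 3, 5}.
Column B already contains {4, 5}.
Its 2×3 block (box 1) already contains {2, 3, 4, 5}.
Removing those from 1–6 leaves {1, 6} as the candidates for B2.

1,6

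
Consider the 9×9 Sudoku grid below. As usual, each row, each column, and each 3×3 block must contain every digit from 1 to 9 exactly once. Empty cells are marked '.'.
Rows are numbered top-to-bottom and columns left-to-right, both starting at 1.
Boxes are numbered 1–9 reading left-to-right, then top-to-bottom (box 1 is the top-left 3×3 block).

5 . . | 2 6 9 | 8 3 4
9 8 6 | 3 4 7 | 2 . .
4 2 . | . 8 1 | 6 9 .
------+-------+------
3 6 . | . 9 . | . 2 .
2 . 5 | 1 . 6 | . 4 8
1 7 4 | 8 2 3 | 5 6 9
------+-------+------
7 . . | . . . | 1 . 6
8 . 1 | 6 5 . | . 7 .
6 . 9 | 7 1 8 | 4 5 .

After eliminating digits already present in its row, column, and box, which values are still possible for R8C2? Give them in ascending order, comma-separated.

Row 8 already contains {1, 5, 6, 7, 8}.
Column 2 already contains {2, 6, 7, 8}.
Its 3×3 block (box 7) already contains {1, 6, 7, 8, 9}.
Removing those from 1–9 leaves {3, 4} as the candidates for R8C2.

3,4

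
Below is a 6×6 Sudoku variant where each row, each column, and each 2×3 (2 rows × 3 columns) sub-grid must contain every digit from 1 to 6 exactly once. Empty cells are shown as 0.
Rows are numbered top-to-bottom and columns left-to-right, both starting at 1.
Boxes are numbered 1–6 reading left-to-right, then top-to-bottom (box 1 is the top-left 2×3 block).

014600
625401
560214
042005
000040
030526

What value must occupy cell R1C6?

Cell R1C6 itself could take any of {2, 3} by direct elimination.
Consider where 2 can go in column 6.
R5C6 is out (box 6 already has a 2).
So the only cell in column 6 that can hold 2 is R1C6.
Therefore R1C6 = 2.

2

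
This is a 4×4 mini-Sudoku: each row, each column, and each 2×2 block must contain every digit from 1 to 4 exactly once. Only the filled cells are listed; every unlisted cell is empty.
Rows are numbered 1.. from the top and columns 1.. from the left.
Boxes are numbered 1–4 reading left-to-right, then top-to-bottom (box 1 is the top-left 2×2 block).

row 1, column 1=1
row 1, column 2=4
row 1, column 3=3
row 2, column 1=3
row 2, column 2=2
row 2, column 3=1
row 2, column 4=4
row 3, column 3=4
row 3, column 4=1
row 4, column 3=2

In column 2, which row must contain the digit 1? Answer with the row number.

Consider where 1 can go in column 2.
row 3, column 2 is out (row 3 already has a 1).
So the only cell in column 2 that can hold 1 is row 4, column 2.
That is row 4.

4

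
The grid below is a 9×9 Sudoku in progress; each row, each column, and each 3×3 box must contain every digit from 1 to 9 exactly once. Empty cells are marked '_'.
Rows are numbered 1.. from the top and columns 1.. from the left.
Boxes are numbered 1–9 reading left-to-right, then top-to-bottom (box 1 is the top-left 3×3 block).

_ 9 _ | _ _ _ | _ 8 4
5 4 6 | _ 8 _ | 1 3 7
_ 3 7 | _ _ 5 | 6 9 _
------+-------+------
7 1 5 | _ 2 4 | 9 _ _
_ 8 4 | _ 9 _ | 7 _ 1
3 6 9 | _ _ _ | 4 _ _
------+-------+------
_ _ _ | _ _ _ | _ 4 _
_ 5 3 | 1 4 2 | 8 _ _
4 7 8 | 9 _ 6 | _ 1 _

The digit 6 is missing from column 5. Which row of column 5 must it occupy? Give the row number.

1

Consider where 6 can go in column 5.
row 3, column 5 is out (row 3 already has a 6).
row 6, column 5 is out (row 6 already has a 6).
row 7, column 5 is out (box 8 already has a 6).
row 9, column 5 is out (row 9 already has a 6).
So the only cell in column 5 that can hold 6 is row 1, column 5.
That is row 1.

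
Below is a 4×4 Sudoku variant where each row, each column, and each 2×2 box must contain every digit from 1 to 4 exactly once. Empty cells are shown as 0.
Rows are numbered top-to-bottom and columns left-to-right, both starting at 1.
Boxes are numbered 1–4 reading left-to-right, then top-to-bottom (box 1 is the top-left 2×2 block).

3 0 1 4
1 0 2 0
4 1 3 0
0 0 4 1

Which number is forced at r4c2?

3

Cell r4c2 itself could take any of {2, 3} by direct elimination.
Consider where 3 can go in box 3.
r4c1 is out (column 1 already has a 3).
So the only cell in box 3 that can hold 3 is r4c2.
Therefore r4c2 = 3.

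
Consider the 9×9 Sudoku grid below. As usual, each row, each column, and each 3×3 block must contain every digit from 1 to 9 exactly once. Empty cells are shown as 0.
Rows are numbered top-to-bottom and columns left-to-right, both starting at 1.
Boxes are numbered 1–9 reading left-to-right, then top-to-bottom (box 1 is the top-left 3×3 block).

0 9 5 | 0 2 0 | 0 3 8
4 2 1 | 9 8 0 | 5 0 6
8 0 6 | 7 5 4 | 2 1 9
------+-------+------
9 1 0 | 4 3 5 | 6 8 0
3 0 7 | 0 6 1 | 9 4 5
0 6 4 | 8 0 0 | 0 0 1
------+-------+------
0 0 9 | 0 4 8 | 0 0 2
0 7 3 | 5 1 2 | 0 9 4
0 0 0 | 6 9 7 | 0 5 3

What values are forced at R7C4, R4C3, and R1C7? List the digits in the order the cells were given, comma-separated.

For R7C4:
  Row 7 already contains {2, 4, 8, 9}.
  Column 4 already contains {4, 5, 6, 7, 8, 9}.
  Its 3×3 block (box 8) already contains {1, 2, 4, 5, 6, 7, 8, 9}.
  The only value from 1–9 not eliminated is 3, so R7C4 = 3.
For R4C3:
  Row 4 already contains {1, 3, 4, 5, 6, 8, 9}.
  Column 3 already contains {1, 3, 4, 5, 6, 7, 9}.
  Its 3×3 block (box 4) already contains {1, 3, 4, 6, 7, 9}.
  The only value from 1–9 not eliminated is 2, so R4C3 = 2.
For R1C7:
  Consider where 4 can go in column 7.
  R6C7 is out (row 6 already has a 4).
  R7C7 is out (row 7 already has a 4).
  R8C7 is out (row 8 already has a 4).
  R9C7 is out (box 9 already has a 4).
  So the only cell in column 7 that can hold 4 is R1C7.
  So R1C7 = 4.

3,2,4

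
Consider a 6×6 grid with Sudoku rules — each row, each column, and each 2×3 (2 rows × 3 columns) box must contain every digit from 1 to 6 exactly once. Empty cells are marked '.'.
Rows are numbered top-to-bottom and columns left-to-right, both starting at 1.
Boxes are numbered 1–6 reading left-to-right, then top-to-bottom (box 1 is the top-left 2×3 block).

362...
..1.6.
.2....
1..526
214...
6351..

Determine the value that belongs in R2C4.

Cell R2C4 itself could take any of {2, 3, 4} by direct elimination.
Consider where 2 can go in column 4.
R1C4 is out (row 1 already has a 2).
R3C4 is out (row 3 already has a 2).
R5C4 is out (row 5 already has a 2).
So the only cell in column 4 that can hold 2 is R2C4.
Therefore R2C4 = 2.

2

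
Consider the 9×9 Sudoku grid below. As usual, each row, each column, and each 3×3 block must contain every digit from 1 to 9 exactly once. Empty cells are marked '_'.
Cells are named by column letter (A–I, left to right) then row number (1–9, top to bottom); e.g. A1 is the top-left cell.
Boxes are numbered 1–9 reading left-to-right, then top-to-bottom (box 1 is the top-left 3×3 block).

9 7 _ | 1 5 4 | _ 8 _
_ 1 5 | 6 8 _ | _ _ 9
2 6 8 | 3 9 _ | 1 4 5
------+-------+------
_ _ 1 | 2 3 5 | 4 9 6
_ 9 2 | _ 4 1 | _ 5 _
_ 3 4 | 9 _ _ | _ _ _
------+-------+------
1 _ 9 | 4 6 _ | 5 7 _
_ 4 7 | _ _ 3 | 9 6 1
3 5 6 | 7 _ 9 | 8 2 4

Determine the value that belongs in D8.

Cell D8 itself could take any of {5, 8} by direct elimination.
Consider where 5 can go in column D.
D5 is out (row 5 already has a 5).
So the only cell in column D that can hold 5 is D8.
Therefore D8 = 5.

5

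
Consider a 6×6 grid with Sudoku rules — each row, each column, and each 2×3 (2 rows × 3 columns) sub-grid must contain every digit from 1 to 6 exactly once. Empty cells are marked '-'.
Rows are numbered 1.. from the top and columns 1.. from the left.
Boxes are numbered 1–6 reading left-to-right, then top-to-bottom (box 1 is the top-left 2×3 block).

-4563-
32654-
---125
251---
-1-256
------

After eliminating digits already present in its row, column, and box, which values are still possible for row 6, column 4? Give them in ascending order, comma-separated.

3,4

Row 6 already contains {}.
Column 4 already contains {1, 2, 5, 6}.
Its 2×3 block (box 6) already contains {2, 5, 6}.
Removing those from 1–6 leaves {3, 4} as the candidates for row 6, column 4.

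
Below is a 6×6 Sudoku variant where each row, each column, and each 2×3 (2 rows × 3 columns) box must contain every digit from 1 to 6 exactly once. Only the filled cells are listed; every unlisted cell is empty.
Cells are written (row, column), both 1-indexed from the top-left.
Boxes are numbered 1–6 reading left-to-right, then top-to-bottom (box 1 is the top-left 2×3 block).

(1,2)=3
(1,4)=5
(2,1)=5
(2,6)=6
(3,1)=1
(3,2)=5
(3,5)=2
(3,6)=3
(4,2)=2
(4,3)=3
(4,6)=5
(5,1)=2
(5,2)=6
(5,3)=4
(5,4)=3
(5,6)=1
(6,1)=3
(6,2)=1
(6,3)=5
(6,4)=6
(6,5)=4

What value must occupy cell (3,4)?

Row 3 already contains {1, 2, 3, 5}.
Column 4 already contains {3, 5, 6}.
Its 2×3 block (box 4) already contains {2, 3, 5}.
The only value from 1–6 not eliminated is 4, so (3,4) = 4.

4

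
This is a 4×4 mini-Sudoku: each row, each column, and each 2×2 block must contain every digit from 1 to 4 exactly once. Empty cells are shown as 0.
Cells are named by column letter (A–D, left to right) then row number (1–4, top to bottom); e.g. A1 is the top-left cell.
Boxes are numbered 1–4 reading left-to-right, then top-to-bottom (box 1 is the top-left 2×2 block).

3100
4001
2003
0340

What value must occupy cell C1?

2

Row 1 already contains {1, 3}.
Column C already contains {4}.
Its 2×2 block (box 2) already contains {1}.
The only value from 1–4 not eliminated is 2, so C1 = 2.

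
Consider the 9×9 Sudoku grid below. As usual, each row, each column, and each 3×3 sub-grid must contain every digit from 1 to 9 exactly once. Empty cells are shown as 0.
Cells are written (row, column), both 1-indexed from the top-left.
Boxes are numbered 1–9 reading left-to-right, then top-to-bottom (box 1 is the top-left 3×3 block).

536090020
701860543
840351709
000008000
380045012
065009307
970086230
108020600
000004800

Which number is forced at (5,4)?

6

Cell (5,4) itself could take any of {6, 7} by direct elimination.
Consider where 6 can go in row 5.
(5,3) is out (column 3 already has a 6).
(5,7) is out (column 7 already has a 6).
So the only cell in row 5 that can hold 6 is (5,4).
Therefore (5,4) = 6.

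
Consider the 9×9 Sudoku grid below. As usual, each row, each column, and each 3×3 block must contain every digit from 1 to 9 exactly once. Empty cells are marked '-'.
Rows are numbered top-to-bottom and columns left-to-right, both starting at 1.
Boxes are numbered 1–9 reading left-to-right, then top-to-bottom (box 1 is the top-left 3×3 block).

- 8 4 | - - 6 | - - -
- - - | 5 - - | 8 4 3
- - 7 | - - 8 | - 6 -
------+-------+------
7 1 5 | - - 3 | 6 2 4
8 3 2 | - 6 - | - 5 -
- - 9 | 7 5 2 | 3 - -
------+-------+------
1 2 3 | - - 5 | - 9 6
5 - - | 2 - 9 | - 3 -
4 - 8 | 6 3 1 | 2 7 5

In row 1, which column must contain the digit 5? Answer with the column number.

Consider where 5 can go in row 1.
r1c1 is out (column 1 already has a 5).
r1c4 is out (column 4 already has a 5).
r1c5 is out (column 5 already has a 5).
r1c8 is out (column 8 already has a 5).
r1c9 is out (column 9 already has a 5).
So the only cell in row 1 that can hold 5 is r1c7.
That is column 7.

7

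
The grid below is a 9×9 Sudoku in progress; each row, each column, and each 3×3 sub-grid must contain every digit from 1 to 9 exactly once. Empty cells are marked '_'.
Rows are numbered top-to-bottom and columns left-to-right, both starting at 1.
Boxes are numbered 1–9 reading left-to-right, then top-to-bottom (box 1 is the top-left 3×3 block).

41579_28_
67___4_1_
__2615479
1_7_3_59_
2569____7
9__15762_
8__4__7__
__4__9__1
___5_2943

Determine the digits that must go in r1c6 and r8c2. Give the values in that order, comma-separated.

3,2

For r1c6:
  Row 1 already contains {1, 2, 4, 5, 7, 8, 9}.
  Column 6 already contains {2, 4, 5, 7, 9}.
  Its 3×3 block (box 2) already contains {1, 4, 5, 6, 7, 9}.
  The only value from 1–9 not eliminated is 3, so r1c6 = 3.
For r8c2:
  Consider where 2 can go in row 8.
  r8c1 is out (column 1 already has a 2).
  r8c4 is out (box 8 already has a 2).
  r8c5 is out (box 8 already has a 2).
  r8c7 is out (column 7 already has a 2).
  r8c8 is out (column 8 already has a 2).
  So the only cell in row 8 that can hold 2 is r8c2.
  So r8c2 = 2.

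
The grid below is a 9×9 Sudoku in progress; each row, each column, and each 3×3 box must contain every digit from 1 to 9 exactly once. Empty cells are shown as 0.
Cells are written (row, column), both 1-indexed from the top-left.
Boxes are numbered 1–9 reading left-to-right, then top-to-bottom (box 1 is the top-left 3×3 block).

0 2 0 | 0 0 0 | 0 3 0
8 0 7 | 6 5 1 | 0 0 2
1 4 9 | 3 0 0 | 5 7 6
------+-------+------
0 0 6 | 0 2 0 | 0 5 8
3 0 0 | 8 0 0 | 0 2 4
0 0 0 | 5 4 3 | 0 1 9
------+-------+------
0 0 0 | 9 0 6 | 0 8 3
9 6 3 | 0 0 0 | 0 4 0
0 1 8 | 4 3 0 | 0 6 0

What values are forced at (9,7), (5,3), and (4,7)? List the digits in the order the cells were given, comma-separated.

9,1,3

For (9,7):
  Consider where 9 can go in box 9.
  (7,7) is out (row 7 already has a 9).
  (8,7) is out (row 8 already has a 9).
  (8,9) is out (row 8 already has a 9).
  (9,9) is out (column 9 already has a 9).
  So the only cell in box 9 that can hold 9 is (9,7).
  So (9,7) = 9.
For (5,3):
  Consider where 1 can go in column 3.
  (1,3) is out (box 1 already has a 1).
  (6,3) is out (row 6 already has a 1).
  (7,3) is out (box 7 already has a 1).
  So the only cell in column 3 that can hold 1 is (5,3).
  So (5,3) = 1.
For (4,7):
  Consider where 3 can go in row 4.
  (4,1) is out (column 1 already has a 3).
  (4,2) is out (box 4 already has a 3).
  (4,4) is out (column 4 already has a 3).
  (4,6) is out (column 6 already has a 3).
  So the only cell in row 4 that can hold 3 is (4,7).
  So (4,7) = 3.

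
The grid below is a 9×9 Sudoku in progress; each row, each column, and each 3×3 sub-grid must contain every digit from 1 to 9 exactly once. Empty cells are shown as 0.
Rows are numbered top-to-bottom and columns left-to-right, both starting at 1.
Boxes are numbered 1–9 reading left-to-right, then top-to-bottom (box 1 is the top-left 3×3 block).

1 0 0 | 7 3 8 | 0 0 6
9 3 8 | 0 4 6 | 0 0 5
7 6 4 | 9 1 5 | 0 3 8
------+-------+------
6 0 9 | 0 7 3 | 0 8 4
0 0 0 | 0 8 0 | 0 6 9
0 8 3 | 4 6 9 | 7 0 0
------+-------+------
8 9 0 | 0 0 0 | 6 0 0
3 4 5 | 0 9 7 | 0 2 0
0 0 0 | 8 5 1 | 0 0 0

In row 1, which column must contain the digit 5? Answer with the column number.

Consider where 5 can go in row 1.
R1C3 is out (column 3 already has a 5).
R1C7 is out (box 3 already has a 5).
R1C8 is out (box 3 already has a 5).
So the only cell in row 1 that can hold 5 is R1C2.
That is column 2.

2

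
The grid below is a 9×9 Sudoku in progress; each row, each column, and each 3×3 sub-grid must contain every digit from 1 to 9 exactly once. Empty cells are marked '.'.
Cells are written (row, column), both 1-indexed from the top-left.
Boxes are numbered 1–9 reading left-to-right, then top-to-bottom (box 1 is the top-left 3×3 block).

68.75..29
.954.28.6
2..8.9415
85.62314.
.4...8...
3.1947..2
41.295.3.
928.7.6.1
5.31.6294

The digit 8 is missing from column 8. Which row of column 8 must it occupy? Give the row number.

6

Consider where 8 can go in column 8.
(2,8) is out (row 2 already has a 8).
(5,8) is out (row 5 already has a 8).
(8,8) is out (row 8 already has a 8).
So the only cell in column 8 that can hold 8 is (6,8).
That is row 6.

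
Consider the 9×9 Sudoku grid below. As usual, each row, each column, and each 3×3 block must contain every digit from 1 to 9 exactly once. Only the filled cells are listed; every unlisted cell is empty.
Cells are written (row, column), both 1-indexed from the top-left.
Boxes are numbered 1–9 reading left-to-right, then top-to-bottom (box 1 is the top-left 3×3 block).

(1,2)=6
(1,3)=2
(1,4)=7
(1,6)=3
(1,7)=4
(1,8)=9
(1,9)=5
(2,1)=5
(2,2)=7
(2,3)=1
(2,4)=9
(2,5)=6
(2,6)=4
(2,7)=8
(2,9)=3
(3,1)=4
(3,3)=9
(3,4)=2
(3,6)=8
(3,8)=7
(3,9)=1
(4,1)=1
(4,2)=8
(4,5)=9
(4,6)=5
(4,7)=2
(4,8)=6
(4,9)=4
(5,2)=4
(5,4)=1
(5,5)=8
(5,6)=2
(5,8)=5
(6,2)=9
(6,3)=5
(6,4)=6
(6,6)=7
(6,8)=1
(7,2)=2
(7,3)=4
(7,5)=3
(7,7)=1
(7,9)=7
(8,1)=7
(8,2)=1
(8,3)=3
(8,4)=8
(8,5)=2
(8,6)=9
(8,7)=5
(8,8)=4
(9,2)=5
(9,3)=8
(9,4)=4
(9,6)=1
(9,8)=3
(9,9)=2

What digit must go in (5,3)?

6

Cell (5,3) itself could take any of {6, 7} by direct elimination.
Consider where 6 can go in column 3.
(4,3) is out (row 4 already has a 6).
So the only cell in column 3 that can hold 6 is (5,3).
Therefore (5,3) = 6.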